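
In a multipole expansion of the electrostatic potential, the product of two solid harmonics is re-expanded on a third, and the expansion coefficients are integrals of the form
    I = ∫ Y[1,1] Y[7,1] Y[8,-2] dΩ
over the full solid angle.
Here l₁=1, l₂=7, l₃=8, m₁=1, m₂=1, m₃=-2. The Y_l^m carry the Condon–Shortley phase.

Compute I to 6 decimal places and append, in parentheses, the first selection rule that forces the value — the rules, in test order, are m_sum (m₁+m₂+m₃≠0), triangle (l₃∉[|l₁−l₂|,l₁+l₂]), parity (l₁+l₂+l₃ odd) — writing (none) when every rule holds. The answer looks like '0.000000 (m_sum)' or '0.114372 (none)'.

m-sum 0 ✓  L=16 even ✓  6≤8≤8 ✓
Π(2lᵢ+1) = 3×15×17 = 765
triangle coeff Δ(1,7,8) = 1/2040
Σ_t [0,0]: t=0:+1/25401600 = 1/25401600
(3j)²=8/255 [(1 7 8; 0 0 0)], sign=+1
Σ_t [0,0]: t=0:+1/58060800 = 1/58060800
(3j)²=3/136 [(1 7 8; 1 1 -2)], sign=+1
⇒ 4πI² = 9/17
I = (+1)√(9/17/(4π)) = 0.20525411
No selection rule forces the value: the integral is nonzero (none).

0.205254 (none)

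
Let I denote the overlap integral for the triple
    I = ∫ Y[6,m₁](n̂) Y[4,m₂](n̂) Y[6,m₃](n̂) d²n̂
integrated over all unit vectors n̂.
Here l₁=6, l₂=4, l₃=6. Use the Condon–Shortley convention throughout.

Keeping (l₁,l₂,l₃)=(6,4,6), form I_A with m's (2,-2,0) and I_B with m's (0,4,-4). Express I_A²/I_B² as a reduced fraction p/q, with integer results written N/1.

Shared (l₁,l₂,l₃)=(6,4,6): N and (l;000)² cancel in I_A²/I_B².
A: Δ = 4!·8!·4!/17! = 1/15315300; Racah Σ t=0..2: t=0:+1/55296 t=1:−1/25920 t=2:+1/138240 = -11/829440; ⇒ 3j(6 4 6; 2 -2 0)² = 11/1326, sgn -1
B: Δ = 4!·8!·4!/17! = 1/15315300; Racah Σ t=4..4: t=4:+1/829440 = 1/829440; ⇒ 3j(6 4 6; 0 4 -4)² = 35/2431, sgn +1
I_A²/I_B² = (11/1326)/(35/2431) = 121/210

121/210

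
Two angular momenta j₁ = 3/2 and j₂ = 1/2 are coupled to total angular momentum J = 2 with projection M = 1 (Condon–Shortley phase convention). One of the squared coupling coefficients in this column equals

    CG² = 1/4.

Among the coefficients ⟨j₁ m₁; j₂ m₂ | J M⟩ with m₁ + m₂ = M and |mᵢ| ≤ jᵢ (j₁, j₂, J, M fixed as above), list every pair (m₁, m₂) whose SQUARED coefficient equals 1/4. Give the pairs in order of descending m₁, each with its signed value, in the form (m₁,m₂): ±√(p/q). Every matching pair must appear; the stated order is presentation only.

(3/2,-1/2): +√(1/4)

Admissible pairs with m₁+m₂ = M = 1: (1/2,1/2), (3/2,-1/2)
  (m₁,m₂)=(3/2,-1/2): CG² = 1/4, CG = +√(1/4)   ← matches the target
  (m₁,m₂)=(1/2,1/2): CG² = 3/4, CG = +√(3/4)
Pairs with CG² = 1/4: (3/2,-1/2): +√(1/4)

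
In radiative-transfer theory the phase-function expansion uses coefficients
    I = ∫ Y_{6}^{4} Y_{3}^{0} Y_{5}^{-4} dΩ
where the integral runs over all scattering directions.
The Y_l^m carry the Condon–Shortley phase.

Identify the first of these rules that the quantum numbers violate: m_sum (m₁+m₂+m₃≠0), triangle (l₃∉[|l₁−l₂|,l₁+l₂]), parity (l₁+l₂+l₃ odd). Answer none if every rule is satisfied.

Σmᵢ = 0  ✓
l₃∈[|l₁−l₂|,l₁+l₂]=[3,9], have l₃=5  ✓
Σlᵢ = 14 ⇒ even  ✓

none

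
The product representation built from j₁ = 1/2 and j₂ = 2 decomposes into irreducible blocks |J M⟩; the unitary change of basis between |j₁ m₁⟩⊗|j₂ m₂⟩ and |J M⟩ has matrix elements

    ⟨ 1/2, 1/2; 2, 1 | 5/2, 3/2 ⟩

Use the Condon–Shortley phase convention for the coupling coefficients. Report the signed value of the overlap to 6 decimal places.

√[6·0!1!4!/6! · 1!0!3!1!4!1!] = √(144/5)
  +(−1)^0/∏(0,0,0,3,1,1)! = 1/6  (running 1/6)
⟨..|..⟩ = √(144/5)·(1/6) = +0.894427

+√(4/5) = +0.894427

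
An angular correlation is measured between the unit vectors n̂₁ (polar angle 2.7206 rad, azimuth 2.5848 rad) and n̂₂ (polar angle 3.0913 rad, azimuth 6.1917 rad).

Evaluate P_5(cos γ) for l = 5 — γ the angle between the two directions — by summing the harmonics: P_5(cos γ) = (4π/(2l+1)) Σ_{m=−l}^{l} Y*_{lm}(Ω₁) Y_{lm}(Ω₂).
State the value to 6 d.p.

Summing Y*_{l m}(θ₁,φ₁)·Y_{l m}(θ₂,φ₂) over m ∈ [−5, 5]; prefactor 4π/(2·5+1) = 1.142397:
  m=-5: (0.00496 + 0.00185j) × (0.00000 + 0.00000j) = 0.00000 + 0.00000j  (running Σ = 0.00000 + 0.00000j)
  m=-4: (0.02280 + 0.02960j) × (-0.00001 - 0.00000j) = -0.00000 - 0.00000j  (running Σ = -0.00000 - 0.00000j)
  m=-3: (0.01525 + 0.15264j) × (0.00034 + 0.00010j) = -0.00001 + 0.00005j  (running Σ = -0.00001 + 0.00005j)
  m=-2: (-0.17094 + 0.34745j) × (-0.00838 - 0.00155j) = 0.00197 - 0.00265j  (running Σ = 0.00196 - 0.00259j)
  m=-1: (-0.43442 + 0.27042j) × (0.12714 + 0.01166j) = -0.05838 + 0.02931j  (running Σ = -0.05642 + 0.02672j)
  m=0: (-0.04320 + 0.00000j) × (-0.91794 + 0.00000j) = 0.03965 + 0.00000j  (running Σ = -0.01677 + 0.02672j)
  m=1: (0.43442 + 0.27042j) × (-0.12714 + 0.01166j) = -0.05838 - 0.02931j  (running Σ = -0.07515 - 0.00259j)
  m=2: (-0.17094 - 0.34745j) × (-0.00838 + 0.00155j) = 0.00197 + 0.00265j  (running Σ = -0.07318 + 0.00005j)
  m=3: (-0.01525 + 0.15264j) × (-0.00034 + 0.00010j) = -0.00001 - 0.00005j  (running Σ = -0.07319 - 0.00000j)
  m=4: (0.02280 - 0.02960j) × (-0.00001 + 0.00000j) = -0.00000 + 0.00000j  (running Σ = -0.07319 + 0.00000j)
  m=5: (-0.00496 + 0.00185j) × (-0.00000 + 0.00000j) = 0.00000 - 0.00000j  (running Σ = -0.07319 - 0.00000j)
Σ over m = -0.07319 - 0.00000j; ×(4π/11) → -0.08361 - 0.00000j. Real part: -0.083614

-0.083614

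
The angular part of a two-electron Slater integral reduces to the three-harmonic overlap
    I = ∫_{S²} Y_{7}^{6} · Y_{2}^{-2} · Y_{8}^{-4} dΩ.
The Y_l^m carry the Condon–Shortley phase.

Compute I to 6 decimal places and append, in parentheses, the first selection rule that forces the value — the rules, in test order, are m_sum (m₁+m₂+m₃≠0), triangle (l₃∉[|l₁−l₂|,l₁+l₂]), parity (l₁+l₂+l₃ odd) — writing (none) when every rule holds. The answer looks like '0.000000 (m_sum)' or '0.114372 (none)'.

L=17 odd ⇒ parity kills the (l;000) factor ⇒ I = 0

0.000000 (parity)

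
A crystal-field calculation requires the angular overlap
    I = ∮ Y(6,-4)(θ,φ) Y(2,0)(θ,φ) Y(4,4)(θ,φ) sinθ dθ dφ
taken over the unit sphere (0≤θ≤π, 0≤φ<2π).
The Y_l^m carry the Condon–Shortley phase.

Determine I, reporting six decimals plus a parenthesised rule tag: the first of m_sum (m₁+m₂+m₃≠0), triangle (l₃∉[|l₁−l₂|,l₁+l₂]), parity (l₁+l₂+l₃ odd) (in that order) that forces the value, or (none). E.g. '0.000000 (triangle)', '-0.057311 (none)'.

Checks pass: Σm=0; 12 even; l₃=4∈[4,8].
(2·6+1)(2·2+1)(2·4+1) = 585
Δ: 4! 8! 0! / 13! → 1/6435
sum: t=2:+1/2304 = 1/2304
3j²(6 2 4; 0 0 0) = Δ·Π!·Σ² = 5/143  (sign +1)
sum: t=2:+1/161280 = 1/161280
3j²(6 2 4; -4 0 4) = Δ·Π!·Σ² = 1/143  (sign +1)
combine: 4πI² = 585·5/143·1/143 = 225/1573
take √, sign +1: I = 0.10668957
No selection rule forces the value: the integral is nonzero (none).

0.106690 (none)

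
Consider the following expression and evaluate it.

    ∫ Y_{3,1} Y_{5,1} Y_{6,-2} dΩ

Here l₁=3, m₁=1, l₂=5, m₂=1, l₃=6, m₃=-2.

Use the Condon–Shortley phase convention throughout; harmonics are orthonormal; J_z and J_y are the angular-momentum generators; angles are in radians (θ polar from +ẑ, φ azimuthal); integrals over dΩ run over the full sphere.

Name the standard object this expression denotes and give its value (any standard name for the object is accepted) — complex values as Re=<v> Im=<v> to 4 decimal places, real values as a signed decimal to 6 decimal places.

This is a Gaunt coefficient — the integral of a triple product of spherical harmonics over the sphere.
Checks pass: Σm=0; 14 even; l₃=6∈[2,8].
(2·3+1)(2·5+1)(2·6+1) = 1001
Δ: 2! 4! 8! / 15! → 1/675675
sum: t=0:+1/8640 t=1:−1/2304 t=2:+1/8640 = -7/34560
3j²(3 5 6; 0 0 0) = Δ·Π!·Σ² = 7/429  (sign -1)
sum: t=0:+1/11520 t=1:−1/4320 t=2:+1/27648 = -1/9216
3j²(3 5 6; 1 1 -2) = Δ·Π!·Σ² = 2/143  (sign -1)
combine: 4πI² = 1001·7/429·2/143 = 98/429
take √, sign +1: I = 0.13482780

Gaunt coefficient, +0.134828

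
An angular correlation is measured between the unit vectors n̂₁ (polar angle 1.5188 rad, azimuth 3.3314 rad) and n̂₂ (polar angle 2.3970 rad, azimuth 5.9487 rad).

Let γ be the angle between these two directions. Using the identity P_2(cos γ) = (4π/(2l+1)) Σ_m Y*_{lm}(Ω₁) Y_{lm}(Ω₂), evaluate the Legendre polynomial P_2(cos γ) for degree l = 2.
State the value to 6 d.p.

Summing Y*_{l m}(θ₁,φ₁)·Y_{l m}(θ₂,φ₂) over m ∈ [−2, 2]; prefactor 4π/(2·2+1) = 2.513274:
  m=-2: Y*=+0.357805+0.142752i  Y=+0.139157+0.110015i  product +0.034086+0.059229i
  m=-1: Y*=-0.039377-0.007565i  Y=-0.363652-0.126385i  product +0.013363+0.007728i
  m=+0: Y*=-0.312836-0.000000i  Y=+0.196262+0.000000i  product -0.061398-0.000000i
  m=+1: Y*=+0.039377-0.007565i  Y=+0.363652-0.126385i  product +0.013363-0.007728i
  m=+2: Y*=+0.357805-0.142752i  Y=+0.139157-0.110015i  product +0.034086-0.059229i
Σ over m = +0.033502+0.000000i; ×(4π/5) → +0.084199+0.000000i. Real part: 0.084199

0.084199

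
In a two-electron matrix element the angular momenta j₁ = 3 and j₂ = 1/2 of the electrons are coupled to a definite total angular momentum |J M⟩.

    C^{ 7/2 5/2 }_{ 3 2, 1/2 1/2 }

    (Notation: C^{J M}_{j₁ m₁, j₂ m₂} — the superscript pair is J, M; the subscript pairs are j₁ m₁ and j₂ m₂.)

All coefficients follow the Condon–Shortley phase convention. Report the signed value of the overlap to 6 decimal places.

+0.925820

j₁+j₂−J=0  J+j₁−j₂=6  J−j₁+j₂=1  j₁+j₂+J+1=8
(j₁±m₁, j₂±m₂, J±M) = (5,1,1,0,6,1)
P² = 86400/7
sum k=0..0:
  [0] +1/120 = 1/120
S = 1/120
C² = P²·S² = 6/7 ; C = +0.925820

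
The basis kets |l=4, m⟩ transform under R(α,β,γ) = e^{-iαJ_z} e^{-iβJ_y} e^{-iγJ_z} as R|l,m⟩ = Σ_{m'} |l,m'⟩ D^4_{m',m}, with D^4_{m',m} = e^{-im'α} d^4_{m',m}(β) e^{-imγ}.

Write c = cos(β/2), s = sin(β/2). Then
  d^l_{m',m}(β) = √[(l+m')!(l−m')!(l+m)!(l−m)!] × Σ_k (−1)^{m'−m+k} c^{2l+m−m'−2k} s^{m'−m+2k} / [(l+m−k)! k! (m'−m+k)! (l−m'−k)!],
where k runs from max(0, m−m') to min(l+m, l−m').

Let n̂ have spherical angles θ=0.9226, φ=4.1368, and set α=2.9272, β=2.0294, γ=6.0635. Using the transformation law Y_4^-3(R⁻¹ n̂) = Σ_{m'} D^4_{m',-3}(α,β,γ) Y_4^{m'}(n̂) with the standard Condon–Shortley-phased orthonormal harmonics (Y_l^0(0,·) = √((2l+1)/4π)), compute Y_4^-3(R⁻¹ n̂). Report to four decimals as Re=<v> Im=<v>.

Re=-0.0053 Im=0.0176

Need the full column D^4_{m',-3} for m'=−4..4 at α=2.9272, β=2.0294, γ=6.0635.
cos(β/2)=0.527875, sin(β/2)=0.849322
d^4_{-4,-3}: single k=1 term ⇒ +0.027437;  D = +0.001486-0.027397i
d^4_{-3,-3}: k∈[0..1] ⇒ +0.006029 -0.109252 = -0.103223;  D = +0.027390-0.099523i
d^4_{-2,-3}: k∈[0..1] ⇒ -0.036295 +0.281875 = +0.245580;  D = +0.114047-0.217492i
d^4_{-1,-3}: k∈[0..1] ⇒ +0.123880 -0.534481 = -0.410602;  D = +0.263683-0.314746i
d^4_{0,-3}: k∈[0..1] ⇒ -0.297123 +0.769164 = +0.472042;  D = +0.373182-0.289064i
d^4_{1,-3}: k∈[0..1] ⇒ +0.534481 -0.830170 = -0.295689;  D = +0.266935-0.127192i
d^4_{2,-3}: k∈[0..1] ⇒ -0.729693 +0.629655 = -0.100039;  D = -0.097398+0.022833i
d^4_{3,-3}: k∈[0..1] ⇒ +0.732141 -0.270757 = +0.461384;  D = -0.461326+0.007326i
d^4_{4,-3}: single k=0 term ⇒ -0.475974;  D = -0.466626-0.093868i
Y_4^{m'}(θ=0.9226,φ=4.1368) and Σ D·Y over m':
  (+0.0015-0.0274i)·(-0.1194+0.1330i)  (+0.0274-0.0995i)·(+0.3782+0.0595i)  (+0.1140-0.2175i)·(-0.1344-0.3012i)  (+0.2637-0.3147i)·(+0.0556-0.0856i)  (+0.3732-0.2891i)·(-0.3475+0.0000i)  (+0.2669-0.1272i)·(-0.0556-0.0856i)  (-0.0974+0.0228i)·(-0.1344+0.3012i)  (-0.4613+0.0073i)·(-0.3782+0.0595i)  (-0.4666-0.0939i)·(-0.1194-0.1330i)
Y_4^-3(R⁻¹ n̂) = -0.005345+0.017562i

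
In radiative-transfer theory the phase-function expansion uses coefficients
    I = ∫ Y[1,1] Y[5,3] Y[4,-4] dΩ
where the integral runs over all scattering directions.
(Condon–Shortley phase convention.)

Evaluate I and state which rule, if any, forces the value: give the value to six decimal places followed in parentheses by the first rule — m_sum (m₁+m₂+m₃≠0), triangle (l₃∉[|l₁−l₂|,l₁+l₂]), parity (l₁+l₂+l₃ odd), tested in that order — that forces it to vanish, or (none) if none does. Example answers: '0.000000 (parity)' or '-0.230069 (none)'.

Rules hold: Σm=0, L=10 even, 4≤4≤6.
N = 3·11·9 = 297
Δ = 2!·0!·8!/11! = 1/495
Racah Σ t=1..1: t=1:−1/576 = -1/576
⇒ 3j(1 5 4; 0 0 0)² = 5/99, sgn -1
Racah Σ t=0..0: t=0:+1/80640 = 1/80640
⇒ 3j(1 5 4; 1 3 -4)² = 1/495, sgn +1
4πI² = N·(3j₀)²·(3jₘ)² = 1/33
I = -1·√(0.030303/4π) = -0.04910640
No selection rule forces the value: the integral is nonzero (none).

-0.049106 (none)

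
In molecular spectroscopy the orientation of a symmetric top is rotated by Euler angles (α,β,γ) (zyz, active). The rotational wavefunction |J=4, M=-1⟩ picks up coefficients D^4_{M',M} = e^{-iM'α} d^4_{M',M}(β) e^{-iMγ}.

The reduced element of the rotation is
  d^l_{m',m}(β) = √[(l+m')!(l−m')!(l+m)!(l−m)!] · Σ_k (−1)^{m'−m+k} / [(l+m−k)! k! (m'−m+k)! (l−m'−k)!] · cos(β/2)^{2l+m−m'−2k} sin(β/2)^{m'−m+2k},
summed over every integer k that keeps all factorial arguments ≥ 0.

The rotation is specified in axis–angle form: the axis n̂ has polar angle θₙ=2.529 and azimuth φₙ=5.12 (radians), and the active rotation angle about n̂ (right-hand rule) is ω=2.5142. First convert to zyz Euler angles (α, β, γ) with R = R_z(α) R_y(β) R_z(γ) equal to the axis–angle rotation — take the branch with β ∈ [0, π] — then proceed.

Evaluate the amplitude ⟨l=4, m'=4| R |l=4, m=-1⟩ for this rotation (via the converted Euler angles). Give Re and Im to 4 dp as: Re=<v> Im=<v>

Axis–angle → zyz. n̂ = (sinθₙcosφₙ, sinθₙsinφₙ, cosθₙ) = (+0.227936, -0.527882, -0.818160), ω = 2.5142.
R = I cosω + sinω [n̂]ₓ + (1−cosω) n̂n̂ᵀ gives
  R = [-0.715545, +0.262557, -0.647348; -0.698022, -0.305310, +0.647728; -0.027576, +0.915341, +0.401734]
β = atan2(√(R₁₃²+R₂₃²), R₃₃) = 1.157387; α = atan2(R₂₃, R₁₃) mod 2π = 2.355901; γ = atan2(R₃₂, −R₃₁) mod 2π = 1.540679
D^4_{4,-1}(2.3559,1.1574,1.5407) = e^{-i·4·2.3559}·d^4_{4,-1}(1.1574)·e^{-i·-1·1.5407}. Compute d first:
With c≡cos(β/2)=0.837178 and s≡sin(β/2)=0.546931, N=[40320·1·6·120]^{1/2}=5387.986637
The bounds max(0,m−m')=0 and min(l+m,l−m')=0 give 1 term
  k=0: (−1)^5·5387.9866/(720)·0.8372^3·0.5469^5 = -0.214886
d^4_{4,-1}(1.1574) = -0.214886
Attach z-rotation phases: D = e^{-i(4)(2.3559)}·(-0.214886)·e^{-i(-1)(1.5407)} = +0.006219+0.214796i

Re=0.0062 Im=0.2148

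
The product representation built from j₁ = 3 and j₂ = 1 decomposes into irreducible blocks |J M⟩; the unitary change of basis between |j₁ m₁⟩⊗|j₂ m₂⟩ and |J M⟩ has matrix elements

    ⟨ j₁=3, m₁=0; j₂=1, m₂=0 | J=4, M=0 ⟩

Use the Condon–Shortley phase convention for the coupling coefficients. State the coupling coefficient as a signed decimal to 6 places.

+0.755929

j₁+j₂−J=0  J+j₁−j₂=6  J−j₁+j₂=2  j₁+j₂+J+1=9
(j₁±m₁, j₂±m₂, J±M) = (3,3,1,1,4,4)
P² = 5184/7
sum k=0..0:
  [0] +1/36 = 1/36
S = 1/36
C² = P²·S² = 4/7 ; C = +0.755929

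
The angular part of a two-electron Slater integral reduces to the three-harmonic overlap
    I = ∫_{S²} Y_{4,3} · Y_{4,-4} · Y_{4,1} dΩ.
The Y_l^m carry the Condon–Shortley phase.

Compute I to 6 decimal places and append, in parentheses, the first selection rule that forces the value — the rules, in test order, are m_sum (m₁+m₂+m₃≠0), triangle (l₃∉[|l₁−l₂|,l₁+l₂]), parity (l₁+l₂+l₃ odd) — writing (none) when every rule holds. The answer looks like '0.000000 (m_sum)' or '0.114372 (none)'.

-0.168431 (none)

Rules hold: Σm=0, L=12 even, 0≤4≤8.
N = 9·9·9 = 729
Δ = 4!·4!·4!/13! = 1/450450
Racah Σ t=0..4: t=0:+1/13824 t=1:−1/216 t=2:+1/64 t=3:−1/216 t=4:+1/13824 = 5/768
⇒ 3j(4 4 4; 0 0 0)² = 18/1001, sgn +1
Racah Σ t=0..0: t=0:+1/3456 = 1/3456
⇒ 3j(4 4 4; 3 -4 1)² = 35/1287, sgn -1
4πI² = N·(3j₀)²·(3jₘ)² = 7290/20449
I = -1·√(0.356497/4π) = -0.16843130
No selection rule forces the value: the integral is nonzero (none).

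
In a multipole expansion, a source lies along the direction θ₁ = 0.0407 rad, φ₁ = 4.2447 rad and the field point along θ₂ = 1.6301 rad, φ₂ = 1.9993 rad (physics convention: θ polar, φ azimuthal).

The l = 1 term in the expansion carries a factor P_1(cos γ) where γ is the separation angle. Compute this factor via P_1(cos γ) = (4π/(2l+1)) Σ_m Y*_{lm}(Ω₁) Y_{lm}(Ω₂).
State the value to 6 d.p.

Summing Y*_{l m}(θ₁,φ₁)·Y_{l m}(θ₂,φ₂) over m ∈ [−1, 1]; prefactor 4π/(2·1+1) = 4.188790:
  m=-1: Y*=-0.006338-0.012548i  Y=-0.143304-0.313705i  product -0.003028+0.003786i
  m=+0: Y*=+0.488198-0.000000i  Y=-0.028959+0.000000i  product -0.014138+0.000000i
  m=+1: Y*=+0.006338-0.012548i  Y=+0.143304-0.313705i  product -0.003028-0.003786i
Σ over m = -0.020194+0.000000i; ×(4π/3) → -0.084589+0.000000i. Real part: -0.084589

-0.084589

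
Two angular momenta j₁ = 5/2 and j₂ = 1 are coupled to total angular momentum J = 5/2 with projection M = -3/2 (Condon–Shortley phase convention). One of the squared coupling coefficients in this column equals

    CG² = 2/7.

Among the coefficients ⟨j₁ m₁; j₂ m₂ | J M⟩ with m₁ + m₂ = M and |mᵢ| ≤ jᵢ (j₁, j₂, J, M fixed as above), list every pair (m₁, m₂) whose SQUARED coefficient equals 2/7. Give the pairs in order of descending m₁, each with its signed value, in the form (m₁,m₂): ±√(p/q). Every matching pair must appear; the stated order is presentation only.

(-5/2,1): −√(2/7)

Admissible pairs with m₁+m₂ = M = -3/2: (-5/2,1), (-3/2,0), (-1/2,-1)
  (m₁,m₂)=(-1/2,-1): CG² = 16/35, CG = +√(16/35)
  (m₁,m₂)=(-3/2,0): CG² = 9/35, CG = −√(9/35)
  (m₁,m₂)=(-5/2,1): CG² = 2/7, CG = −√(2/7)   ← matches the target
Pairs with CG² = 2/7: (-5/2,1): −√(2/7)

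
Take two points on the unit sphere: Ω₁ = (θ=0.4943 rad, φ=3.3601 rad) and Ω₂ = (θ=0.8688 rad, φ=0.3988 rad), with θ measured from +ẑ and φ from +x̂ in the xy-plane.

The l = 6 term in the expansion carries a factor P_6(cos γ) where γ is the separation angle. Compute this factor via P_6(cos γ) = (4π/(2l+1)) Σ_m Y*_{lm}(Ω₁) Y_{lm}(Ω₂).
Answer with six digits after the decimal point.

-0.055851

Expand P_6 via completeness: Σ_{m} conj(Y_{6,m}) at Ω₁ times Y_{6,m} at Ω₂ —
  m=-6: Y*=0.00141 + 0.00532j  Y=-0.07013 - 0.06517j  product 0.00025 - 0.00047j
  m=-5: Y*=-0.01629 - 0.03143j  Y=-0.11518 - 0.25572j  product -0.00616 + 0.00779j
  m=-4: Y*=0.08727 + 0.10429j  Y=-0.01061 - 0.43485j  product 0.04443 - 0.03906j
  m=-3: Y*=-0.26813 - 0.20618j  Y=0.10866 - 0.27655j  product -0.08616 + 0.05175j
  m=-2: Y*=0.45616 + 0.21309j  Y=-0.10183 + 0.10434j  product -0.06868 + 0.02590j
  m=-1: Y*=-0.26356 - 0.05852j  Y=-0.33163 + 0.13974j  product 0.09558 - 0.01742j
  m=+0: Y*=-0.33674 + 0.00000j  Y=0.04836 + 0.00000j  product -0.01629 + 0.00000j
  m=+1: Y*=0.26356 - 0.05852j  Y=0.33163 + 0.13974j  product 0.09558 + 0.01742j
  m=+2: Y*=0.45616 - 0.21309j  Y=-0.10183 - 0.10434j  product -0.06868 - 0.02590j
  m=+3: Y*=0.26813 - 0.20618j  Y=-0.10866 - 0.27655j  product -0.08616 - 0.05175j
  m=+4: Y*=0.08727 - 0.10429j  Y=-0.01061 + 0.43485j  product 0.04443 + 0.03906j
  m=+5: Y*=0.01629 - 0.03143j  Y=0.11518 - 0.25572j  product -0.00616 - 0.00779j
  m=+6: Y*=0.00141 - 0.00532j  Y=-0.07013 + 0.06517j  product 0.00025 + 0.00047j
Total Σ_m = -0.05778 + 0.00000j. Multiply by 0.966644: -0.05585 + 0.00000j. P_6(cos γ) = -0.055851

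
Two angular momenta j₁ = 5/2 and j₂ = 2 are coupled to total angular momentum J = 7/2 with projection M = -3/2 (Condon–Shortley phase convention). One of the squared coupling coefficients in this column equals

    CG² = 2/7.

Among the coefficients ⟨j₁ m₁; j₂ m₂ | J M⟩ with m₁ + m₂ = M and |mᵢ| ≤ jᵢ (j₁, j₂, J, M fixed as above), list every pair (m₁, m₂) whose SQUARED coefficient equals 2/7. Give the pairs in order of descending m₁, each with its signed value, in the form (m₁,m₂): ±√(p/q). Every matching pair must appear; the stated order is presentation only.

Admissible pairs with m₁+m₂ = M = -3/2: (-5/2,1), (-3/2,0), (-1/2,-1), (1/2,-2)
  (m₁,m₂)=(1/2,-2): CG² = 8/21, CG = +√(8/21)
  (m₁,m₂)=(-1/2,-1): CG² = 2/21, CG = +√(2/21)
  (m₁,m₂)=(-3/2,0): CG² = 2/7, CG = −√(2/7)   ← matches the target
  (m₁,m₂)=(-5/2,1): CG² = 5/21, CG = −√(5/21)
Pairs with CG² = 2/7: (-3/2,0): −√(2/7)

(-3/2,0): −√(2/7)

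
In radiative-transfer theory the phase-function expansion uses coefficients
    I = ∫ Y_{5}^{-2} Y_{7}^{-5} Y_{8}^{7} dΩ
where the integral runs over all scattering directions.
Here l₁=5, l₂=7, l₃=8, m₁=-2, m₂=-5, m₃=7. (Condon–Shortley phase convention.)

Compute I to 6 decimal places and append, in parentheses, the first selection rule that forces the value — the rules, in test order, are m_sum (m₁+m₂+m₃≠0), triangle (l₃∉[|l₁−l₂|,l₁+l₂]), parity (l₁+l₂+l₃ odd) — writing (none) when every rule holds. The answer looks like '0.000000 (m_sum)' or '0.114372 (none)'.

Checks pass: Σm=0; 20 even; l₃=8∈[2,12].
(2·5+1)(2·7+1)(2·8+1) = 2805
Δ: 4! 6! 10! / 21! → 1/814773960
sum: t=0:+1/87091200 t=1:−1/4976640 t=2:+1/2073600 t=3:−1/4976640 t=4:+1/87091200 = 1/9676800
3j²(5 7 8; 0 0 0) = Δ·Π!·Σ² = 360/46189  (sign +1)
sum: t=1:−1/1567641600 t=2:+1/1741824000 = -1/15676416000
3j²(5 7 8; -2 -5 7) = Δ·Π!·Σ² = 11/58140  (sign +1)
combine: 4πI² = 2805·360/46189·11/58140 = 330/79781
take √, sign +1: I = 0.01814272
No selection rule forces the value: the integral is nonzero (none).

0.018143 (none)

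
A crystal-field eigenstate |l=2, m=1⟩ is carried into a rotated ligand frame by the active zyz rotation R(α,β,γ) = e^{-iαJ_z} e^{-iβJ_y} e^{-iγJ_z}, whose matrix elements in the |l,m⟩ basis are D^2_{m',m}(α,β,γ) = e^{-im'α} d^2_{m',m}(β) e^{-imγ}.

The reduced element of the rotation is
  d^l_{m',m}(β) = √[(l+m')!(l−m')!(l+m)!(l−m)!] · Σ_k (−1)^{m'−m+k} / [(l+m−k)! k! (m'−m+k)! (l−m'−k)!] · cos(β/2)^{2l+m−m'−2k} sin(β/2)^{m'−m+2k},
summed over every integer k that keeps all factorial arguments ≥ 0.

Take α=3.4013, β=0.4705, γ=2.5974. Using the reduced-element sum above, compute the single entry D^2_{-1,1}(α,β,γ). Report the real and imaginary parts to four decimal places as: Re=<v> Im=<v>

First d^2_{-1,1}(β=0.4705), then the phase factors e^{-i(-1)α} and e^{-i(1)γ}:
With c≡cos(β/2)=0.972456 and s≡sin(β/2)=0.233086, N=[1·6·6·1]^{1/2}=6.000000
k: max(0,(1)−(-1))=2 … min(2+(1),2−(-1))=3
  k=2: (−1)^0·6.0000/(2)·0.9725^2·0.2331^2 = +0.154132
  k=3: (−1)^1·6.0000/(6)·0.9725^0·0.2331^4 = -0.002952
d^2_{-1,1}(0.4705) = +0.154132 -0.002952 = +0.151181
Phases: e^{-i·(-1)·3.4013}=-0.966465-0.256798i, e^{-i·(1)·2.5974}=-0.855546-0.517728i ⇒ D=+0.104905+0.108860i

Re=0.1049 Im=0.1089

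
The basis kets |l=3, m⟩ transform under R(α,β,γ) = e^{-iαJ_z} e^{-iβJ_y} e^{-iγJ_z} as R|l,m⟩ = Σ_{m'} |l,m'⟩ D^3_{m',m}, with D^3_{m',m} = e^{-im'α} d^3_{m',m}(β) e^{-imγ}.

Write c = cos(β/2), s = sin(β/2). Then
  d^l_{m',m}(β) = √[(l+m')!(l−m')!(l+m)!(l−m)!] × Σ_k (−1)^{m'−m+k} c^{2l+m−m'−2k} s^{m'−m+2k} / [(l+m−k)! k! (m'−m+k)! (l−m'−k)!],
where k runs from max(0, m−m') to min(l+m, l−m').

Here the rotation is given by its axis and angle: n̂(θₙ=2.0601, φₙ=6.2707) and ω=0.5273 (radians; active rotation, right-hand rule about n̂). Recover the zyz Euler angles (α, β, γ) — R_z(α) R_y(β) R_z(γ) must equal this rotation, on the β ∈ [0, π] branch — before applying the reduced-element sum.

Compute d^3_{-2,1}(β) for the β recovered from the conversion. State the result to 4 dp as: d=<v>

Axis–angle → zyz. n̂ = (sinθₙcosφₙ, sinθₙsinφₙ, cosθₙ) = (+0.882592, -0.011020, -0.470011), ω = 0.5273.
R = I cosω + sinω [n̂]ₓ + (1−cosω) n̂n̂ᵀ gives
  R = [+0.969977, +0.235190, -0.061892; -0.237832, +0.864185, -0.443418; -0.050801, +0.444825, +0.894175]
β = atan2(√(R₁₃²+R₂₃²), R₃₃) = 0.464210; α = atan2(R₂₃, R₁₃) mod 2π = 4.573706; γ = atan2(R₃₂, −R₃₁) mod 2π = 1.457084
d^3_{-2,1}(β=0.4642) via the finite sum:
Half-angle: c=0.973184, s=0.230027. N=√(1·120·24·2)=75.894664
Admissible k: 3..4 (factorial args all ≥0)
  k=3: (−1)^0·75.8947/(12)·0.9732^3·0.2300^3 = +0.070950
  k=4: (−1)^1·75.8947/(24)·0.9732^1·0.2300^5 = -0.001982
d^3_{-2,1}(0.4642) = +0.070950 -0.001982 = +0.068968

d=0.0690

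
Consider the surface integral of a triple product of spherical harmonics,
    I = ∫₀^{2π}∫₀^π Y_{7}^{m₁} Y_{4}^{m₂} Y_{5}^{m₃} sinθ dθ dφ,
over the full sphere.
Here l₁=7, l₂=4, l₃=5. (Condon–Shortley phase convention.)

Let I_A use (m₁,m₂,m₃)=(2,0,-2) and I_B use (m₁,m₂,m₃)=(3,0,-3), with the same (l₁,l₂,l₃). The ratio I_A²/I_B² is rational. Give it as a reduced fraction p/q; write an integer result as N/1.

l's match ⇒ only the (l;m) 3-j factors differ between A and B.
A: triangle coeff Δ(7,4,5) = 1/6126120; Σ_t [2,4]: t=2:+1/69120 t=3:−1/51840 t=4:+1/483840 = -1/362880; (3j)²=16/17017 [(7 4 5; 2 0 -2)], sign=+1
B: triangle coeff Δ(7,4,5) = 1/6126120; Σ_t [2,4]: t=2:+1/138240 t=3:−1/181440 t=4:+1/3870720 = 23/11612160; (3j)²=529/204204 [(7 4 5; 3 0 -3)], sign=+1
I_A²/I_B² = (16/17017)/(529/204204) = 192/529

192/529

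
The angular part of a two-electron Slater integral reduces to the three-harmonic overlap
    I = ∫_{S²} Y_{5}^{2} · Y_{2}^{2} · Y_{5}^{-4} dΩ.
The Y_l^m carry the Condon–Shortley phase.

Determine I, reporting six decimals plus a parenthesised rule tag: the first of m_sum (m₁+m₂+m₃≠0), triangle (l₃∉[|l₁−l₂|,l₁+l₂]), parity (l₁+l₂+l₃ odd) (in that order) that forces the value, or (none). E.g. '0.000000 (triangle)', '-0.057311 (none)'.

Rules hold: Σm=0, L=12 even, 3≤5≤7.
N = 11·5·11 = 605
Δ = 2!·8!·2!/13! = 1/38610
Racah Σ t=0..2: t=0:+1/2880 t=1:−1/576 t=2:+1/2880 = -1/960
⇒ 3j(5 2 5; 0 0 0)² = 10/429, sgn +1
Racah Σ t=2..2: t=2:+1/20160 = 1/20160
⇒ 3j(5 2 5; 2 2 -4)² = 12/715, sgn -1
4πI² = N·(3j₀)²·(3jₘ)² = 40/169
I = -1·√(0.236686/4π) = -0.13724032
No selection rule forces the value: the integral is nonzero (none).

-0.137240 (none)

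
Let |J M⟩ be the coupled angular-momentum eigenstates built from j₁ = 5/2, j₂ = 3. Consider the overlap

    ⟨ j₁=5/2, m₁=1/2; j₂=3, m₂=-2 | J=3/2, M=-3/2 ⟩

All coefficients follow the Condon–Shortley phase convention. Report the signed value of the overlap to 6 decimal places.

√[4·4!1!2!/8! · 3!2!1!5!0!3!] = √(288/7)
  +(−1)^1/∏(1,3,1,0,0,2)! = -1/12  (running -1/12)
⟨..|..⟩ = √(288/7)·(-1/12) = -0.534522

-0.534522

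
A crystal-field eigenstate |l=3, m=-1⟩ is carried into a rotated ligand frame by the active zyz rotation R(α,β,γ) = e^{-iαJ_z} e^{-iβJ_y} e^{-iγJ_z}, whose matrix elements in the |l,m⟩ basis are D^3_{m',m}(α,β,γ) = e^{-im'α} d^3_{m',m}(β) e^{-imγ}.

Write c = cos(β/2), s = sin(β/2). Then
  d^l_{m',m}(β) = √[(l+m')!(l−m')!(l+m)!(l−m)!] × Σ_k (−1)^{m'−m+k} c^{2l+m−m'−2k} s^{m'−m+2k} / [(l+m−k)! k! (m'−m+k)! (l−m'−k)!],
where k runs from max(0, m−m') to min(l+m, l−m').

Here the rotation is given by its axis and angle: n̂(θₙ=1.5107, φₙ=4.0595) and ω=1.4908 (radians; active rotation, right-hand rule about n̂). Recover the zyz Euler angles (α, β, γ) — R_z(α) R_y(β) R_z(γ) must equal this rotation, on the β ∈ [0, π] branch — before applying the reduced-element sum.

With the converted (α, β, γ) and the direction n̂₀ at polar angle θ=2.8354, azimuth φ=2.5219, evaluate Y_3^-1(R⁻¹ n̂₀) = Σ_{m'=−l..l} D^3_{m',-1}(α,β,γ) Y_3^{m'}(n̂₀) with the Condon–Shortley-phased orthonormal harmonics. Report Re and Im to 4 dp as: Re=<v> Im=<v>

Axis–angle → zyz. n̂ = (sinθₙcosφₙ, sinθₙsinφₙ, cosθₙ) = (-0.606387, -0.792898, +0.060060), ω = 1.4908.
R = I cosω + sinω [n̂]ₓ + (1−cosω) n̂n̂ᵀ gives
  R = [+0.418233, +0.382514, -0.823872; +0.502250, +0.658359, +0.560632; +0.756853, -0.648264, +0.083230]
β = atan2(√(R₁₃²+R₂₃²), R₃₃) = 1.487470; α = atan2(R₂₃, R₁₃) mod 2π = 2.544085; γ = atan2(R₃₂, −R₃₁) mod 2π = 3.849863
Need the full column D^3_{m',-1} for m'=−3..3 at α=2.5441, β=1.4875, γ=3.8499.
cos(β/2)=0.735945, sin(β/2)=0.677041
d^3_{-3,-1}: single k=2 term ⇒ +0.520784;  D = +0.243505-0.460349i
d^3_{-2,-1}: k∈[1..2] ⇒ +0.462213 -0.782369 = -0.320156;  D = +0.282973-0.149754i
d^3_{-1,-1}: k∈[0..2] ⇒ +0.158881 -1.075726 +0.682814 = -0.234031;  D = -0.232597-0.025869i
d^3_{0,-1}: k∈[0..2] ⇒ -0.506329 +1.285563 -0.362670 = +0.416564;  D = -0.316376-0.270984i
d^3_{1,-1}: k∈[0..2] ⇒ +0.806795 -0.910419 +0.096314 = -0.007310;  D = -0.001915-0.007055i
d^3_{2,-1}: k∈[0..1] ⇒ -0.782369 +0.331071 = -0.451298;  D = -0.147302+0.426581i
d^3_{3,-1}: single k=0 term ⇒ +0.440755;  D = -0.353317+0.263499i
Y_3^{m'}(θ=2.8354,φ=2.5219) and Σ D·Y over m':
  (+0.2435-0.4603i)·(+0.0032-0.0110i)  (+0.2830-0.1498i)·(-0.0288-0.0837i)  (-0.2326-0.0259i)·(-0.2812-0.2006i)  (-0.3164-0.2710i)·(-0.5500+0.0000i)  (-0.0019-0.0071i)·(+0.2812-0.2006i)  (-0.1473+0.4266i)·(-0.0288+0.0837i)  (-0.3533+0.2635i)·(-0.0032-0.0110i)
Y_3^-1(R⁻¹ n̂) = +0.179885+0.156227i

Re=0.1799 Im=0.1562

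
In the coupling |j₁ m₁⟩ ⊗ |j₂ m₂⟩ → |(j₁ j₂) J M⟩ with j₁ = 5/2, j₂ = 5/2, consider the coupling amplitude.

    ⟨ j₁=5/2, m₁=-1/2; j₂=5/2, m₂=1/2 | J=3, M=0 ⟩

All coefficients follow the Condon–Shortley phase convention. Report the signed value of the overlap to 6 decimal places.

j₁+j₂−J=2  J+j₁−j₂=3  J−j₁+j₂=3  j₁+j₂+J+1=9
(j₁±m₁, j₂±m₂, J±M) = (2,3,3,2,3,3)
P² = 36/5
sum k=0..2:
  [0] +1/72 = 1/72
  [1] −1/4 = -1/4
  [2] +1/8 = 1/8
S = -1/9
C² = P²·S² = 4/45 ; C = -0.298142

-0.298142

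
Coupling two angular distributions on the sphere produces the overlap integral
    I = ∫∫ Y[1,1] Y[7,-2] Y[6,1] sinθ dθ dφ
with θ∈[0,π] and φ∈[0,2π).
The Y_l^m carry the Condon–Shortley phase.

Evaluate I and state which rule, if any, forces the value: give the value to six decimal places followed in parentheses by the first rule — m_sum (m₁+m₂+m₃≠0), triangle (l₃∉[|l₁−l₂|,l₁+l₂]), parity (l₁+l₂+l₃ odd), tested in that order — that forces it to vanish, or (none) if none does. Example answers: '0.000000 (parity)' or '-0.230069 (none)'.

Rules hold: Σm=0, L=14 even, 6≤6≤8.
N = 3·15·13 = 585
Δ = 2!·0!·12!/15! = 1/1365
Racah Σ t=1..1: t=1:−1/518400 = -1/518400
⇒ 3j(1 7 6; 0 0 0)² = 7/195, sgn -1
Racah Σ t=0..0: t=0:+1/1209600 = 1/1209600
⇒ 3j(1 7 6; 1 -2 1)² = 12/455, sgn -1
4πI² = N·(3j₀)²·(3jₘ)² = 36/65
I = +1·√(0.553846/4π) = 0.20993732
No selection rule forces the value: the integral is nonzero (none).

0.209937 (none)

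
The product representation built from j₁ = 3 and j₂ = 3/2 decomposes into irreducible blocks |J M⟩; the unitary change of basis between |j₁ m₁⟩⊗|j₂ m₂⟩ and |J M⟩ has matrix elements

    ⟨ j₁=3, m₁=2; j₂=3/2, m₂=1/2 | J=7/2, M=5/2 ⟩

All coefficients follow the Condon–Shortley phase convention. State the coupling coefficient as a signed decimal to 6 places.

triangle: 1!×5!×2!/9! = 240/362880
(j±m)!: 5!×1!×2!×1!×6!×1! = 172800
prefactor² = (2J+1)×Δ×N² = 6400/7
  k=0: +1/(0!×1!×1!×2!×4!×0!) = 1/48
  k=1: −1/(1!×0!×0!×1!×5!×1!) = -1/120
Σ = 1/80  ⇒  CG² = 6400/7×(1/80)² = 1/7
CG = +√(1/7) = +0.377964

+0.377964  (= +√(1/7))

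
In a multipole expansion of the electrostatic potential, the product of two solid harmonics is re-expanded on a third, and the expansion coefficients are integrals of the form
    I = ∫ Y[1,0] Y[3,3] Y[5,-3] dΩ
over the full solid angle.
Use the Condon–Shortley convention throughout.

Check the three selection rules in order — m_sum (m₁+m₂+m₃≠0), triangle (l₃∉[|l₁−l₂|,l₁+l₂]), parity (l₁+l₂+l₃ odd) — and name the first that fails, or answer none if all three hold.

triangle

m₁+m₂+m₃ = 0 + 3 − 3 = 0  ✓
triangle: need |l₁−l₂| ≤ l₃ ≤ l₁+l₂ = [2,4]; l₃=5 is outside  ✗
parity: l₁+l₂+l₃ = 9 is odd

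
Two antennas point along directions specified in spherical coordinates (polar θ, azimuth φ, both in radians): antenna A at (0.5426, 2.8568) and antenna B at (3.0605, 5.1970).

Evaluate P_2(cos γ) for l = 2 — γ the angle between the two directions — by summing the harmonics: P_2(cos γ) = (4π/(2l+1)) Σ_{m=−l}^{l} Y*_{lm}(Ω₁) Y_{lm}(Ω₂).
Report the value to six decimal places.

0.668618

Term-by-term m-sum for l=2 (normalisation 4π/5 = 2.513274):
  [-2]  conj(Y_{2,-2})(Ω₁) = 0.08673 - 0.05554j ; Y_{2,-2}(Ω₂) = -0.00143 + 0.00209j ; Δ = -0.00001 + 0.00026j
  [-1]  conj(Y_{2,-1})(Ω₁) = -0.32786 + 0.09598j ; Y_{2,-1}(Ω₂) = -0.02906 - 0.05519j ; Δ = 0.01482 + 0.01531j
  [+0]  conj(Y_{2,0})(Ω₁) = 0.37850 + 0.00000j ; Y_{2,0}(Ω₂) = 0.62457 + 0.00000j ; Δ = 0.23640 + 0.00000j
  [+1]  conj(Y_{2,1})(Ω₁) = 0.32786 + 0.09598j ; Y_{2,1}(Ω₂) = 0.02906 - 0.05519j ; Δ = 0.01482 - 0.01531j
  [+2]  conj(Y_{2,2})(Ω₁) = 0.08673 + 0.05554j ; Y_{2,2}(Ω₂) = -0.00143 - 0.00209j ; Δ = -0.00001 - 0.00026j
Total Σ_m = 0.26603 - 0.00000j. Multiply by 2.513274: 0.66862 - 0.00000j. P_2(cos γ) = 0.668618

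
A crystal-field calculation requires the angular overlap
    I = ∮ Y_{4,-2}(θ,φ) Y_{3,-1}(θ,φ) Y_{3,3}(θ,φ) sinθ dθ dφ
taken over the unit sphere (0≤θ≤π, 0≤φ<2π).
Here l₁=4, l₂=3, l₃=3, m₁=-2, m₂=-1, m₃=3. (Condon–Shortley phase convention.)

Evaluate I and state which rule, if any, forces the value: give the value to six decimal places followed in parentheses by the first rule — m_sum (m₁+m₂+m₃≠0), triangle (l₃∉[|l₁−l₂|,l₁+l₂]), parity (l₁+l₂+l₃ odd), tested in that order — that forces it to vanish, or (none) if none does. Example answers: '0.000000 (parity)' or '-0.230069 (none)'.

-0.188451 (none)

Rules hold: Σm=0, L=10 even, 1≤3≤7.
N = 9·7·7 = 441
Δ = 4!·4!·2!/11! = 1/34650
Racah Σ t=1..3: t=1:−1/72 t=2:+1/16 t=3:−1/72 = 5/144
⇒ 3j(4 3 3; 0 0 0)² = 2/77, sgn -1
Racah Σ t=2..2: t=2:+1/192 = 1/192
⇒ 3j(4 3 3; -2 -1 3)² = 3/77, sgn +1
4πI² = N·(3j₀)²·(3jₘ)² = 54/121
I = -1·√(0.446281/4π) = -0.18845135
No selection rule forces the value: the integral is nonzero (none).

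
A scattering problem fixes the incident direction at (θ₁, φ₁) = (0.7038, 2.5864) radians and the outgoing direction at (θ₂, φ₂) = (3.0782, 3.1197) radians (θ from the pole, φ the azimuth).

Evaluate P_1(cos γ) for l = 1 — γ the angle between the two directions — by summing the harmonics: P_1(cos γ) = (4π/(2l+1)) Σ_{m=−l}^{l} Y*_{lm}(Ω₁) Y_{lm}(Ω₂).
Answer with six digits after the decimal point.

-0.725555

Addition theorem: P_1(cos γ) = (4π/3) Σ_m Y*_{lm}(Ω₁) Y_{lm}(Ω₂), m = −1…1:
  [-1]  conj(Y_{1,-1})(Ω₁) = (-0.189995, 0.117848) ; Y_{1,-1}(Ω₂) = (-0.021882, -0.000479) ; Δ = (0.004214, -0.002488)
  [+0]  conj(Y_{1,0})(Ω₁) = (0.372505, -0.000000) ; Y_{1,0}(Ω₂) = (-0.487621, 0.000000) ; Δ = (-0.181641, 0.000000)
  [+1]  conj(Y_{1,1})(Ω₁) = (0.189995, 0.117848) ; Y_{1,1}(Ω₂) = (0.021882, -0.000479) ; Δ = (0.004214, 0.002488)
Total Σ_m = (-0.173213, 0.000000). Multiply by 4.188790: (-0.725555, 0.000000). P_1(cos γ) = -0.725555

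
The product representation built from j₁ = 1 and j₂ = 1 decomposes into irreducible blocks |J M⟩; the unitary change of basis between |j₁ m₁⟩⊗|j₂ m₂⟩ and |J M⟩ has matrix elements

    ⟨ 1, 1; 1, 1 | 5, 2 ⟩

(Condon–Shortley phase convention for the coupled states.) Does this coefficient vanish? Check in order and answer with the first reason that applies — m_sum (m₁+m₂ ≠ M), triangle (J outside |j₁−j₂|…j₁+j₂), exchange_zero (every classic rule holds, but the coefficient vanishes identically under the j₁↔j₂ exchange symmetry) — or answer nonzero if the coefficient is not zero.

m-sum: m₁+m₂ = 1+1 = 2, M = 2  ✓
triangle: need |j₁−j₂| ≤ J ≤ j₁+j₂, i.e. J ∈ [0, 2]; J = 5 is outside ✗ ⇒ coefficient is 0

triangle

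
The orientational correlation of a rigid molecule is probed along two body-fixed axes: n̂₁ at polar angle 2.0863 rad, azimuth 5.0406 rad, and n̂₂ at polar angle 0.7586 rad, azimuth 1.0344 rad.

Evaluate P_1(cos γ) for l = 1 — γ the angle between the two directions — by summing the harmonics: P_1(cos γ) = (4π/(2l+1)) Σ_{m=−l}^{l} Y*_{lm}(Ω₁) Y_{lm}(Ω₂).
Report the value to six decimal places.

Addition theorem: P_1(cos γ) = (4π/3) Σ_m Y*_{lm}(Ω₁) Y_{lm}(Ω₂), m = −1…1:
  m=-1: Y*=0.09690 - 0.28455j  Y=0.12146 - 0.20429j  product -0.04636 - 0.05436j
  m=+0: Y*=-0.24087 + 0.00000j  Y=0.35463 + 0.00000j  product -0.08542 + 0.00000j
  m=+1: Y*=-0.09690 - 0.28455j  Y=-0.12146 - 0.20429j  product -0.04636 + 0.05436j
Accumulated sum -0.17814 + 0.00000j; after 4π/(2l+1) scaling, -0.74620 + 0.00000j ⇒ P_1 = -0.746195

-0.746195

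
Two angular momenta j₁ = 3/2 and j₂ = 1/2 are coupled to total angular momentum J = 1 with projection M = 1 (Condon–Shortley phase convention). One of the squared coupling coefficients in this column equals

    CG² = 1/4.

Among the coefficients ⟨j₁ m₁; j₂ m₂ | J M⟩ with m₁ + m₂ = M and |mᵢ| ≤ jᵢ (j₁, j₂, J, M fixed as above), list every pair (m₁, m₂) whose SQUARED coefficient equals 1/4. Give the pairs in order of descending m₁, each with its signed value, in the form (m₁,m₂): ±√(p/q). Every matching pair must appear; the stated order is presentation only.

Admissible pairs with m₁+m₂ = M = 1: (1/2,1/2), (3/2,-1/2)
  (m₁,m₂)=(3/2,-1/2): CG² = 3/4, CG = +√(3/4)
  (m₁,m₂)=(1/2,1/2): CG² = 1/4, CG = −√(1/4)   ← matches the target
Pairs with CG² = 1/4: (1/2,1/2): −√(1/4)

(1/2,1/2): −√(1/4)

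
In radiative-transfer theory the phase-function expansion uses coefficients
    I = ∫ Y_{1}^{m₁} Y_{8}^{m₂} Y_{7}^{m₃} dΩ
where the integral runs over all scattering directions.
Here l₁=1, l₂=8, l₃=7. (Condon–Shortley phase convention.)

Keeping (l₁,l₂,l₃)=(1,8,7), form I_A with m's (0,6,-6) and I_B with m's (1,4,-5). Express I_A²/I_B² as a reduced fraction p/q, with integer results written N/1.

14/3

Same 1,8,7: normalisation and zero-m 3j drop out of the ratio.
A: Δ: 2! 0! 14! / 17! → 1/2040; sum: t=1:−1/6227020800 = -1/6227020800; 3j²(1 8 7; 0 6 -6) = Δ·Π!·Σ² = 7/510  (sign +1)
B: Δ: 2! 0! 14! / 17! → 1/2040; sum: t=0:+1/1916006400 = 1/1916006400; 3j²(1 8 7; 1 4 -5) = Δ·Π!·Σ² = 1/340  (sign +1)
I_A²/I_B² = (7/510)/(1/340) = 14/3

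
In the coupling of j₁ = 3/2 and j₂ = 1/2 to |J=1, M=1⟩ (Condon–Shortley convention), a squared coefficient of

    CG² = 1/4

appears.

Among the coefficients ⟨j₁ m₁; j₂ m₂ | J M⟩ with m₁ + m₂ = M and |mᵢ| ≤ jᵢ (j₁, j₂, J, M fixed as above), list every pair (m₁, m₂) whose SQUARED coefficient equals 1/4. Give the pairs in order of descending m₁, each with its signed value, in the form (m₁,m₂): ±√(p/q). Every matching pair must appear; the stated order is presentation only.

(1/2,1/2): −√(1/4)

Admissible pairs with m₁+m₂ = M = 1: (1/2,1/2), (3/2,-1/2)
  (m₁,m₂)=(3/2,-1/2): CG² = 3/4, CG = +√(3/4)
  (m₁,m₂)=(1/2,1/2): CG² = 1/4, CG = −√(1/4)   ← matches the target
Pairs with CG² = 1/4: (1/2,1/2): −√(1/4)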